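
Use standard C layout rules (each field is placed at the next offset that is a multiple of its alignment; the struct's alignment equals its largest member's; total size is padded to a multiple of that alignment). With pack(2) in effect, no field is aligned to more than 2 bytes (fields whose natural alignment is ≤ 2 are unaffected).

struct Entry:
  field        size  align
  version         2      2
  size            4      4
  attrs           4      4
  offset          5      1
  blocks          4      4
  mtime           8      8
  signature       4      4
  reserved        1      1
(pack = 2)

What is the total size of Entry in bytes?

34 bytes

0..2  version  (2B, 2-aligned)
2..6  size  (4B, 2-aligned)
6..10  attrs  (4B, 2-aligned)
10..15  offset  (5B, 1-aligned)
15..16  -- padding (1B)
16..20  blocks  (4B, 2-aligned)
20..28  mtime  (8B, 2-aligned)
28..32  signature  (4B, 2-aligned)
32..33  reserved  (1B, 1-aligned)
33..34  -- tail padding (1B)
sizeof = 34, alignof = 2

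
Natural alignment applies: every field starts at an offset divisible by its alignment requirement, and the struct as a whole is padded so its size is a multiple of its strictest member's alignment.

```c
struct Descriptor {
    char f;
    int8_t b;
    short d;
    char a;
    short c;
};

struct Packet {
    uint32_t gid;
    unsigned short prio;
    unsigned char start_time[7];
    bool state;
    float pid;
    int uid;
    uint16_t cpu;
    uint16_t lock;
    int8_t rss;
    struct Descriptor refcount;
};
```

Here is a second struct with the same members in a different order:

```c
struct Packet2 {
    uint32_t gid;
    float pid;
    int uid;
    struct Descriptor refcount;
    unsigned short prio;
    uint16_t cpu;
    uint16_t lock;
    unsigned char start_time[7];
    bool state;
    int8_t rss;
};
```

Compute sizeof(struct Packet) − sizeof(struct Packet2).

Descriptor: 0..1  f  (1B, 1-aligned); 1..2  b  (1B, 1-aligned); 2..4  d  (2B, 2-aligned); 4..5  a  (1B, 1-aligned); 5..6  -- padding (1B); 6..8  c  (2B, 2-aligned); sizeof = 8, alignof = 2
0..4  gid  (4B, 4-aligned)
4..6  prio  (2B, 2-aligned)
6..13  start_time  (7B, 1-aligned)
13..14  state  (1B, 1-aligned)
14..16  -- padding (2B)
16..20  pid  (4B, 4-aligned)
20..24  uid  (4B, 4-aligned)
24..26  cpu  (2B, 2-aligned)
26..28  lock  (2B, 2-aligned)
28..29  rss  (1B, 1-aligned)
29..30  -- padding (1B)
30..38  refcount  (8B, 2-aligned)
38..40  -- tail padding (2B)
sizeof = 40, alignof = 4
— Packet2 —
0..4  gid  (4B, 4-aligned)
4..8  pid  (4B, 4-aligned)
8..12  uid  (4B, 4-aligned)
12..20  refcount  (8B, 2-aligned)
20..22  prio  (2B, 2-aligned)
22..24  cpu  (2B, 2-aligned)
24..26  lock  (2B, 2-aligned)
26..33  start_time  (7B, 1-aligned)
33..34  state  (1B, 1-aligned)
34..35  rss  (1B, 1-aligned)
35..36  -- tail padding (1B)
sizeof = 36, alignof = 4
40 − 36 = 4

4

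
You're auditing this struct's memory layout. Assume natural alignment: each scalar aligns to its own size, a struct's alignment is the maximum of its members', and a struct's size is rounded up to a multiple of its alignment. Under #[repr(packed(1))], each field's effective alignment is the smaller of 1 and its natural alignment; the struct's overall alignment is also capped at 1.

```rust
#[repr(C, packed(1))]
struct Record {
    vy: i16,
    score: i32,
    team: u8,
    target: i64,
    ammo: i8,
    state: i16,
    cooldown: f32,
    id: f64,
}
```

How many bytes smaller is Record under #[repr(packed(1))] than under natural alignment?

10

natural layout:
  vy at 0 (size 2, align 2) → ends 2
  pad 2 to align 4 for score
  score at 4 (size 4, align 4) → ends 8
  team at 8 (size 1, align 1) → ends 9
  pad 7 to align 8 for target
  target at 16 (size 8, align 8) → ends 24
  ammo at 24 (size 1, align 1) → ends 25
  pad 1 to align 2 for state
  state at 26 (size 2, align 2) → ends 28
  cooldown at 28 (size 4, align 4) → ends 32
  id at 32 (size 8, align 8) → ends 40
  total 40 bytes, alignment 8
packed(1) layout:
  vy at 0 (size 2, align 1) → ends 2
  score at 2 (size 4, align 1) → ends 6
  team at 6 (size 1, align 1) → ends 7
  target at 7 (size 8, align 1) → ends 15
  ammo at 15 (size 1, align 1) → ends 16
  state at 16 (size 2, align 1) → ends 18
  cooldown at 18 (size 4, align 1) → ends 22
  id at 22 (size 8, align 1) → ends 30
  total 30 bytes, alignment 1
40 − 30 = 10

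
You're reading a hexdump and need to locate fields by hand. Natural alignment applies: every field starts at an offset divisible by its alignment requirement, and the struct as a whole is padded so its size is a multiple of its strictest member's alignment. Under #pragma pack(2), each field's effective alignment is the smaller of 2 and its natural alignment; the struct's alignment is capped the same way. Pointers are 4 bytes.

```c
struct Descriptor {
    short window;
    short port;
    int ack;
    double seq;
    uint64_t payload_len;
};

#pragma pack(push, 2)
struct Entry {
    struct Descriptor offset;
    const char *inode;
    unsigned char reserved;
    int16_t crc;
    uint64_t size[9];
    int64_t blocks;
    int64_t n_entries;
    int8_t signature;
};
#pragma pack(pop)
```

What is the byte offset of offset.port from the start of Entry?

Descriptor: window at 0 (size 2, align 2) → ends 2; port at 2 (size 2, align 2) → ends 4; ack at 4 (size 4, align 4) → ends 8; seq at 8 (size 8, align 8) → ends 16; payload_len at 16 (size 8, align 8) → ends 24; total 24 bytes, alignment 8
offset at 0 (size 24, align 2) → ends 24
within Descriptor: port at 2
0 + 2 = 2

2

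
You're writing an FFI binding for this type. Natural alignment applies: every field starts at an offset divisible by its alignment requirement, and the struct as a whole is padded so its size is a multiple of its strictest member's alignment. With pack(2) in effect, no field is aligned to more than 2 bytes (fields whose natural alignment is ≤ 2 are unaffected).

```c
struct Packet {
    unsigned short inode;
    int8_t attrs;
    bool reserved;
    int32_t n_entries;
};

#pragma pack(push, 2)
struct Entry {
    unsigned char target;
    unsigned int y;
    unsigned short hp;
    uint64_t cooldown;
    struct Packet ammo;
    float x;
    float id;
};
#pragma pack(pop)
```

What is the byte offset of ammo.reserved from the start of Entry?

Packet: inode at 0 (size 2, align 2) → ends 2; attrs at 2 (size 1, align 1) → ends 3; reserved at 3 (size 1, align 1) → ends 4; n_entries at 4 (size 4, align 4) → ends 8; total 8 bytes, alignment 4
target at 0 (size 1, align 1) → ends 1
pad 1 to align 2 for y
y at 2 (size 4, align 2) → ends 6
hp at 6 (size 2, align 2) → ends 8
cooldown at 8 (size 8, align 2) → ends 16
ammo at 16 (size 8, align 2) → ends 24
within Packet: reserved at 3
16 + 3 = 19

19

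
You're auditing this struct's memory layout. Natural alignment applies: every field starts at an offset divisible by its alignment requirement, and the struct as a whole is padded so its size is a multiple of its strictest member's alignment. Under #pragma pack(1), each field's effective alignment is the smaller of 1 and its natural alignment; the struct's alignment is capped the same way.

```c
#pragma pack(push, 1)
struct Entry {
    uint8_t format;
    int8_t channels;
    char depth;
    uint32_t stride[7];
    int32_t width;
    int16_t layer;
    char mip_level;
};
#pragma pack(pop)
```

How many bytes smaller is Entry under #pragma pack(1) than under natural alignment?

2

natural layout:
  0..1  format  (1B, 1-aligned)
  1..2  channels  (1B, 1-aligned)
  2..3  depth  (1B, 1-aligned)
  3..4  -- padding (1B)
  4..32  stride  (28B, 4-aligned)
  32..36  width  (4B, 4-aligned)
  36..38  layer  (2B, 2-aligned)
  38..39  mip_level  (1B, 1-aligned)
  39..40  -- tail padding (1B)
  sizeof = 40, alignof = 4
packed(1) layout:
  0..1  format  (1B, 1-aligned)
  1..2  channels  (1B, 1-aligned)
  2..3  depth  (1B, 1-aligned)
  3..31  stride  (28B, 1-aligned)
  31..35  width  (4B, 1-aligned)
  35..37  layer  (2B, 1-aligned)
  37..38  mip_level  (1B, 1-aligned)
  sizeof = 38, alignof = 1
40 − 38 = 2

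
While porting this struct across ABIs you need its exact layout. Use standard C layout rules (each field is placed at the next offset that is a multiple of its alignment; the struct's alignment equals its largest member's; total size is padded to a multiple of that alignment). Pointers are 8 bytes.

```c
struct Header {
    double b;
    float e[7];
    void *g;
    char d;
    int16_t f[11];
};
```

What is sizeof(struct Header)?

72 bytes

@0: b [8B, align 8] → 8
@8: e [28B, align 4] → 36
+4 pad (align 8)
@40: g [8B, align 8] → 48
@48: d [1B, align 1] → 49
+1 pad (align 2)
@50: f [22B, align 2] → 72
size 72, align 8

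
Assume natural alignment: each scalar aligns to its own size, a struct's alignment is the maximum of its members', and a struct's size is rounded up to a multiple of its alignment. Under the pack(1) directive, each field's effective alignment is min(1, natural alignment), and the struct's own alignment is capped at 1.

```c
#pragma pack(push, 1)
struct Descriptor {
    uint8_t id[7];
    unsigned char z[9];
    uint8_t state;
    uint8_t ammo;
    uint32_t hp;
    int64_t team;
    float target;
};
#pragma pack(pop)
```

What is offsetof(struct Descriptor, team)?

22

@0: id [7B, align 1] → 7
@7: z [9B, align 1] → 16
@16: state [1B, align 1] → 17
@17: ammo [1B, align 1] → 18
@18: hp [4B, align 1] → 22
@22: team [8B, align 1] → 30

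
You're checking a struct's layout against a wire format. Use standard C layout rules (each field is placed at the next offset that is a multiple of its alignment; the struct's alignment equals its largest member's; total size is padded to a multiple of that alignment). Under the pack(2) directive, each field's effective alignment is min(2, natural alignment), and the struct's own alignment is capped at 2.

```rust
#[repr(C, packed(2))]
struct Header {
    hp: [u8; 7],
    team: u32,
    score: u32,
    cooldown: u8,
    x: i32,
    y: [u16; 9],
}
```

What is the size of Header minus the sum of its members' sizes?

hp at 0 (size 7, align 1) → ends 7
pad 1 to align 2 for team
team at 8 (size 4, align 2) → ends 12
score at 12 (size 4, align 2) → ends 16
cooldown at 16 (size 1, align 1) → ends 17
pad 1 to align 2 for x
x at 18 (size 4, align 2) → ends 22
y at 22 (size 18, align 2) → ends 40
total 40 bytes, alignment 2
data bytes 38, size 40 → padding 2

2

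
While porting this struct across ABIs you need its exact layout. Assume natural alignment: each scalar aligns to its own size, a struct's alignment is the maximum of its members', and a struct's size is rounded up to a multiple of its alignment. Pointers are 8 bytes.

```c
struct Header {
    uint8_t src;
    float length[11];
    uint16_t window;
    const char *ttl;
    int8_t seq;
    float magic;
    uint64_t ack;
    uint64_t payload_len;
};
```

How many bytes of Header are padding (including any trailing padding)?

12

0..1  src  (1B, 1-aligned)
1..4  -- padding (3B)
4..48  length  (44B, 4-aligned)
48..50  window  (2B, 2-aligned)
50..56  -- padding (6B)
56..64  ttl  (8B, 8-aligned)
64..65  seq  (1B, 1-aligned)
65..68  -- padding (3B)
68..72  magic  (4B, 4-aligned)
72..80  ack  (8B, 8-aligned)
80..88  payload_len  (8B, 8-aligned)
sizeof = 88, alignof = 8
data bytes 76, size 88 → padding 12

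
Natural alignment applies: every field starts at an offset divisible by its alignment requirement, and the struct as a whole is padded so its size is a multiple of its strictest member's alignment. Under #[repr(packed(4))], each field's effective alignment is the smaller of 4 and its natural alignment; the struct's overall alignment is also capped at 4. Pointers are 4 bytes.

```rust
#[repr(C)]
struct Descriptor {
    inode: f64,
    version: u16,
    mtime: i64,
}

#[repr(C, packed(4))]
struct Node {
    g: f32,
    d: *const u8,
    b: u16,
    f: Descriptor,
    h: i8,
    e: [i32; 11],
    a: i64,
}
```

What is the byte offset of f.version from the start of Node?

Descriptor: @0: inode [8B, align 8] → 8; @8: version [2B, align 2] → 10; +6 pad (align 8); @16: mtime [8B, align 8] → 24; size 24, align 8
@0: g [4B, align 4] → 4
@4: d [4B, align 4] → 8
@8: b [2B, align 2] → 10
+2 pad (align 4)
@12: f [24B, align 4] → 36
within Descriptor: version at 8
12 + 8 = 20

20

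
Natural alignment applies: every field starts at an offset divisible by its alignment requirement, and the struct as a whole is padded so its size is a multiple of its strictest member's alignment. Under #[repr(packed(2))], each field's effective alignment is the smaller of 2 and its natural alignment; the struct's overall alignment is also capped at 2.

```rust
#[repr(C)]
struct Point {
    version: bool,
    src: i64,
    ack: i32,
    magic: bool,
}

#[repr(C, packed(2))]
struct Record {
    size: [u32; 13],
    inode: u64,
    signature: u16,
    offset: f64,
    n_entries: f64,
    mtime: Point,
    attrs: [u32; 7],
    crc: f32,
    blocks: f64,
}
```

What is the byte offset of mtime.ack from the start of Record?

Point: @0: version [1B, align 1] → 1; +7 pad (align 8); @8: src [8B, align 8] → 16; @16: ack [4B, align 4] → 20; @20: magic [1B, align 1] → 21; +3 tail pad (align 8); size 24, align 8
@0: size [52B, align 2] → 52
@52: inode [8B, align 2] → 60
@60: signature [2B, align 2] → 62
@62: offset [8B, align 2] → 70
@70: n_entries [8B, align 2] → 78
@78: mtime [24B, align 2] → 102
within Point: ack at 16
78 + 16 = 94

94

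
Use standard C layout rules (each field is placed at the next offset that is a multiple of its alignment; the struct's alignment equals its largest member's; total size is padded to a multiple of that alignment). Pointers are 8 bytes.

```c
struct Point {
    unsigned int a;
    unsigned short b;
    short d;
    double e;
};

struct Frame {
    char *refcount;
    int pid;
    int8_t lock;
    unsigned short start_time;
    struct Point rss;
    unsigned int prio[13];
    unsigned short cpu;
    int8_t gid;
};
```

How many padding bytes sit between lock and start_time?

Point: a at 0 (size 4, align 4) → ends 4; b at 4 (size 2, align 2) → ends 6; d at 6 (size 2, align 2) → ends 8; e at 8 (size 8, align 8) → ends 16; total 16 bytes, alignment 8
refcount at 0 (size 8, align 8) → ends 8
pid at 8 (size 4, align 4) → ends 12
lock at 12 (size 1, align 1) → ends 13
pad 1 to align 2 for start_time
start_time at 14 (size 2, align 2) → ends 16

1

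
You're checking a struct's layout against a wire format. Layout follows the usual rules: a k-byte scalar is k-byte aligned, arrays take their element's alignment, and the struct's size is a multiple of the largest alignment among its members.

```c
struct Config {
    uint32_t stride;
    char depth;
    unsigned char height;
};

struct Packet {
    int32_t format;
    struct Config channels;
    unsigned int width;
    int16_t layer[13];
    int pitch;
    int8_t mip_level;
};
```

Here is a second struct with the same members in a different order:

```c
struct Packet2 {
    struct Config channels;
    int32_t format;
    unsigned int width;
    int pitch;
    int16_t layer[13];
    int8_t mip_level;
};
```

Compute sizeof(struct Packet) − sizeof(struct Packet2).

Config: 0..4  stride  (4B, 4-aligned); 4..5  depth  (1B, 1-aligned); 5..6  height  (1B, 1-aligned); 6..8  -- tail padding (2B); sizeof = 8, alignof = 4
0..4  format  (4B, 4-aligned)
4..12  channels  (8B, 4-aligned)
12..16  width  (4B, 4-aligned)
16..42  layer  (26B, 2-aligned)
42..44  -- padding (2B)
44..48  pitch  (4B, 4-aligned)
48..49  mip_level  (1B, 1-aligned)
49..52  -- tail padding (3B)
sizeof = 52, alignof = 4
— Packet2 —
0..8  channels  (8B, 4-aligned)
8..12  format  (4B, 4-aligned)
12..16  width  (4B, 4-aligned)
16..20  pitch  (4B, 4-aligned)
20..46  layer  (26B, 2-aligned)
46..47  mip_level  (1B, 1-aligned)
47..48  -- tail padding (1B)
sizeof = 48, alignof = 4
52 − 48 = 4

4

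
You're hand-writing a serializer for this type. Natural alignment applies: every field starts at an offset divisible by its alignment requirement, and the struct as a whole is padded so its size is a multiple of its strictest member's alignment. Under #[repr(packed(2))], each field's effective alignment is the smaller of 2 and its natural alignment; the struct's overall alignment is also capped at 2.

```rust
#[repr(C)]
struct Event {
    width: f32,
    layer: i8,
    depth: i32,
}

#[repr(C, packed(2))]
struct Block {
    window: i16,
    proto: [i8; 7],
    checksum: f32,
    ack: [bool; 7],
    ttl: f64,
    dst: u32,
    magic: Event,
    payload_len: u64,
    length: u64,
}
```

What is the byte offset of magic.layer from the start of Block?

Event: @0: width [4B, align 4] → 4; @4: layer [1B, align 1] → 5; +3 pad (align 4); @8: depth [4B, align 4] → 12; size 12, align 4
@0: window [2B, align 2] → 2
@2: proto [7B, align 1] → 9
+1 pad (align 2)
@10: checksum [4B, align 2] → 14
@14: ack [7B, align 1] → 21
+1 pad (align 2)
@22: ttl [8B, align 2] → 30
@30: dst [4B, align 2] → 34
@34: magic [12B, align 2] → 46
within Event: layer at 4
34 + 4 = 38

38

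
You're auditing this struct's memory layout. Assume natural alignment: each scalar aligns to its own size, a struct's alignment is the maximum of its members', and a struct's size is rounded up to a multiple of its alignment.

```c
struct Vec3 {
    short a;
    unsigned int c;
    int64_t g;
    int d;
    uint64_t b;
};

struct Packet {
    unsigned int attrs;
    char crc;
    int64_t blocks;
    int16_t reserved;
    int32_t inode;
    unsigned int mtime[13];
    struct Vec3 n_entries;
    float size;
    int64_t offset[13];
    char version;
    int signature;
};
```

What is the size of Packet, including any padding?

Vec3: @0: a [2B, align 2] → 2; +2 pad (align 4); @4: c [4B, align 4] → 8; @8: g [8B, align 8] → 16; @16: d [4B, align 4] → 20; +4 pad (align 8); @24: b [8B, align 8] → 32; size 32, align 8
@0: attrs [4B, align 4] → 4
@4: crc [1B, align 1] → 5
+3 pad (align 8)
@8: blocks [8B, align 8] → 16
@16: reserved [2B, align 2] → 18
+2 pad (align 4)
@20: inode [4B, align 4] → 24
@24: mtime [52B, align 4] → 76
+4 pad (align 8)
@80: n_entries [32B, align 8] → 112
@112: size [4B, align 4] → 116
+4 pad (align 8)
@120: offset [104B, align 8] → 224
@224: version [1B, align 1] → 225
+3 pad (align 4)
@228: signature [4B, align 4] → 232
size 232, align 8

232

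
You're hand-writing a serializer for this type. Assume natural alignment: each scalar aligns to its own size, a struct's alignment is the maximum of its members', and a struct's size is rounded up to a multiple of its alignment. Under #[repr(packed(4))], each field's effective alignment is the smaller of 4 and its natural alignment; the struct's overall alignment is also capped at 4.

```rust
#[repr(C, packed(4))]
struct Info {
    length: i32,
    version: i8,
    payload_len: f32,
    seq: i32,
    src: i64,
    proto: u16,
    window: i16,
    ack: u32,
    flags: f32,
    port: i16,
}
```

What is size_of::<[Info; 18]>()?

0..4  length  (4B, 4-aligned)
4..5  version  (1B, 1-aligned)
5..8  -- padding (3B)
8..12  payload_len  (4B, 4-aligned)
12..16  seq  (4B, 4-aligned)
16..24  src  (8B, 4-aligned)
24..26  proto  (2B, 2-aligned)
26..28  window  (2B, 2-aligned)
28..32  ack  (4B, 4-aligned)
32..36  flags  (4B, 4-aligned)
36..38  port  (2B, 2-aligned)
38..40  -- tail padding (2B)
sizeof = 40, alignof = 4
array of 18: 18 × 40 = 720

720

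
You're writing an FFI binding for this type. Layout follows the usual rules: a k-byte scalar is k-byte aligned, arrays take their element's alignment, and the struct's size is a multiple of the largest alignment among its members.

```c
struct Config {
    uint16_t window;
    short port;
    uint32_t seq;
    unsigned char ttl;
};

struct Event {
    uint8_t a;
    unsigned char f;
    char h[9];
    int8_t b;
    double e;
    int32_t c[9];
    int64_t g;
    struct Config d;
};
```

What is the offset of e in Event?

16

Config: window at 0 (size 2, align 2) → ends 2; port at 2 (size 2, align 2) → ends 4; seq at 4 (size 4, align 4) → ends 8; ttl at 8 (size 1, align 1) → ends 9; tail pad 3 to reach multiple of 4; total 12 bytes, alignment 4
a at 0 (size 1, align 1) → ends 1
f at 1 (size 1, align 1) → ends 2
h at 2 (size 9, align 1) → ends 11
b at 11 (size 1, align 1) → ends 12
pad 4 to align 8 for e
e at 16 (size 8, align 8) → ends 24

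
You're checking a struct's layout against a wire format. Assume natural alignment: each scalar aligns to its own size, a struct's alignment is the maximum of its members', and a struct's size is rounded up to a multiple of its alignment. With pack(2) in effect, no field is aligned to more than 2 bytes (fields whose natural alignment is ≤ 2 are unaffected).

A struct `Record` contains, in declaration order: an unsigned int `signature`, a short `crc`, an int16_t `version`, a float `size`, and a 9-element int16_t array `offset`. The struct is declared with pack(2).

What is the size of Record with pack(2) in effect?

30

0..4  signature  (4B, 2-aligned)
4..6  crc  (2B, 2-aligned)
6..8  version  (2B, 2-aligned)
8..12  size  (4B, 2-aligned)
12..30  offset  (18B, 2-aligned)
sizeof = 30, alignof = 2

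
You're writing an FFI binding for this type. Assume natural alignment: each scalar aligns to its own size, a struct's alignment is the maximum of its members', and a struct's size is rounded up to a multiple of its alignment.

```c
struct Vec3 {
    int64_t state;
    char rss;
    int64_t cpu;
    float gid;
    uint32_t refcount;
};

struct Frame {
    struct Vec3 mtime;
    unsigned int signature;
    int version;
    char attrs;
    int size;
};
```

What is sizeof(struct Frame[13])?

Vec3: 0..8  state  (8B, 8-aligned); 8..9  rss  (1B, 1-aligned); 9..16  -- padding (7B); 16..24  cpu  (8B, 8-aligned); 24..28  gid  (4B, 4-aligned); 28..32  refcount  (4B, 4-aligned); sizeof = 32, alignof = 8
0..32  mtime  (32B, 8-aligned)
32..36  signature  (4B, 4-aligned)
36..40  version  (4B, 4-aligned)
40..41  attrs  (1B, 1-aligned)
41..44  -- padding (3B)
44..48  size  (4B, 4-aligned)
sizeof = 48, alignof = 8
array of 13: 13 × 48 = 624

624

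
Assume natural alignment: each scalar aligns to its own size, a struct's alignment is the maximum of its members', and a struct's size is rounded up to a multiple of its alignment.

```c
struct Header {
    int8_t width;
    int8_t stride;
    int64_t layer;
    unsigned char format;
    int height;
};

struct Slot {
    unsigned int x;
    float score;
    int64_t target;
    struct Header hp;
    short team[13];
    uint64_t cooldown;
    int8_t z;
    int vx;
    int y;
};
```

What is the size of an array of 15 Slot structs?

1440

Header: width at 0 (size 1, align 1) → ends 1; stride at 1 (size 1, align 1) → ends 2; pad 6 to align 8 for layer; layer at 8 (size 8, align 8) → ends 16; format at 16 (size 1, align 1) → ends 17; pad 3 to align 4 for height; height at 20 (size 4, align 4) → ends 24; total 24 bytes, alignment 8
x at 0 (size 4, align 4) → ends 4
score at 4 (size 4, align 4) → ends 8
target at 8 (size 8, align 8) → ends 16
hp at 16 (size 24, align 8) → ends 40
team at 40 (size 26, align 2) → ends 66
pad 6 to align 8 for cooldown
cooldown at 72 (size 8, align 8) → ends 80
z at 80 (size 1, align 1) → ends 81
pad 3 to align 4 for vx
vx at 84 (size 4, align 4) → ends 88
y at 88 (size 4, align 4) → ends 92
tail pad 4 to reach multiple of 8
total 96 bytes, alignment 8
array of 15: 15 × 96 = 1440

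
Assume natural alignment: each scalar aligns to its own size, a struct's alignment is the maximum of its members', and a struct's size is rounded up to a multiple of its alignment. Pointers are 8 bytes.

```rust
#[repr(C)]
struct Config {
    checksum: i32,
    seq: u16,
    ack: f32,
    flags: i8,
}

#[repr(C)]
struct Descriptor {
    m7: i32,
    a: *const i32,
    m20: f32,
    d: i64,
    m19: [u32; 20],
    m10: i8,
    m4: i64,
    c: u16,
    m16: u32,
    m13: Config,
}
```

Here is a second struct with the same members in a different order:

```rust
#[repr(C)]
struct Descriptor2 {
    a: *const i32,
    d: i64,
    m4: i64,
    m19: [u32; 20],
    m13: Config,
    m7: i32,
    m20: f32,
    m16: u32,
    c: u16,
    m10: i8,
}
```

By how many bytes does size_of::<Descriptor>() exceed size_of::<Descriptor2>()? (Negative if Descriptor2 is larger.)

Config: 0..4  checksum  (4B, 4-aligned); 4..6  seq  (2B, 2-aligned); 6..8  -- padding (2B); 8..12  ack  (4B, 4-aligned); 12..13  flags  (1B, 1-aligned); 13..16  -- tail padding (3B); sizeof = 16, alignof = 4
0..4  m7  (4B, 4-aligned)
4..8  -- padding (4B)
8..16  a  (8B, 8-aligned)
16..20  m20  (4B, 4-aligned)
20..24  -- padding (4B)
24..32  d  (8B, 8-aligned)
32..112  m19  (80B, 4-aligned)
112..113  m10  (1B, 1-aligned)
113..120  -- padding (7B)
120..128  m4  (8B, 8-aligned)
128..130  c  (2B, 2-aligned)
130..132  -- padding (2B)
132..136  m16  (4B, 4-aligned)
136..152  m13  (16B, 4-aligned)
sizeof = 152, alignof = 8
— Descriptor2 —
0..8  a  (8B, 8-aligned)
8..16  d  (8B, 8-aligned)
16..24  m4  (8B, 8-aligned)
24..104  m19  (80B, 4-aligned)
104..120  m13  (16B, 4-aligned)
120..124  m7  (4B, 4-aligned)
124..128  m20  (4B, 4-aligned)
128..132  m16  (4B, 4-aligned)
132..134  c  (2B, 2-aligned)
134..135  m10  (1B, 1-aligned)
135..136  -- tail padding (1B)
sizeof = 136, alignof = 8
152 − 136 = 16

16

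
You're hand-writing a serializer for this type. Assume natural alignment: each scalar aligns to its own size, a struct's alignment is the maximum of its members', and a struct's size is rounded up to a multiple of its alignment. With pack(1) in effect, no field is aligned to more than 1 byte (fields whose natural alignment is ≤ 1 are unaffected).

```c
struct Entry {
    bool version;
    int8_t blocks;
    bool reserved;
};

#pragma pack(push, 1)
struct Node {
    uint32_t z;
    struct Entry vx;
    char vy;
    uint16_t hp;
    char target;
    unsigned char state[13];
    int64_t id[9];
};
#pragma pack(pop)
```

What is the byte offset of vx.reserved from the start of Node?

Entry: @0: version [1B, align 1] → 1; @1: blocks [1B, align 1] → 2; @2: reserved [1B, align 1] → 3; size 3, align 1
@0: z [4B, align 1] → 4
@4: vx [3B, align 1] → 7
within Entry: reserved at 2
4 + 2 = 6

6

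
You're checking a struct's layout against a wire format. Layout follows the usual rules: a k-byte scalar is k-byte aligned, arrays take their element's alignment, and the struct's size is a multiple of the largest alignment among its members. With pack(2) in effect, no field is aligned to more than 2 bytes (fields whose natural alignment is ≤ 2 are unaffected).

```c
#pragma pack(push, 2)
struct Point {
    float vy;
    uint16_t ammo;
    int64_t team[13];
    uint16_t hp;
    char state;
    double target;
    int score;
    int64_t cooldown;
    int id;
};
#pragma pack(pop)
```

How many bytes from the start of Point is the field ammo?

4

vy at 0 (size 4, align 2) → ends 4
ammo at 4 (size 2, align 2) → ends 6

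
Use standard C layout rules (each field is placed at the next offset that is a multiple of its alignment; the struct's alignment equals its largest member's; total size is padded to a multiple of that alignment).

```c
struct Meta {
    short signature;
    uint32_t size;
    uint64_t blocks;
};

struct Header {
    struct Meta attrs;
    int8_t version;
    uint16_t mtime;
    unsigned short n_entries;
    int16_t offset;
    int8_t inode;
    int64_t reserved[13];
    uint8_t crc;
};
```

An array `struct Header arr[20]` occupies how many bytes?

2880

Meta: @0: signature [2B, align 2] → 2; +2 pad (align 4); @4: size [4B, align 4] → 8; @8: blocks [8B, align 8] → 16; size 16, align 8
@0: attrs [16B, align 8] → 16
@16: version [1B, align 1] → 17
+1 pad (align 2)
@18: mtime [2B, align 2] → 20
@20: n_entries [2B, align 2] → 22
@22: offset [2B, align 2] → 24
@24: inode [1B, align 1] → 25
+7 pad (align 8)
@32: reserved [104B, align 8] → 136
@136: crc [1B, align 1] → 137
+7 tail pad (align 8)
size 144, align 8
array of 20: 20 × 144 = 2880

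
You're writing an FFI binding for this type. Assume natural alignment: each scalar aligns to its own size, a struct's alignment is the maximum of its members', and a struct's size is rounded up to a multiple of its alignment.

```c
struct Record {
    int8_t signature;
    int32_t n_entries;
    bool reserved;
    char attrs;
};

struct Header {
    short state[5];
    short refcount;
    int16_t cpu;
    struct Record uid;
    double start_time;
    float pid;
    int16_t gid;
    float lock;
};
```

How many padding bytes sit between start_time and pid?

0

Record: 0..1  signature  (1B, 1-aligned); 1..4  -- padding (3B); 4..8  n_entries  (4B, 4-aligned); 8..9  reserved  (1B, 1-aligned); 9..10  attrs  (1B, 1-aligned); 10..12  -- tail padding (2B); sizeof = 12, alignof = 4
0..10  state  (10B, 2-aligned)
10..12  refcount  (2B, 2-aligned)
12..14  cpu  (2B, 2-aligned)
14..16  -- padding (2B)
16..28  uid  (12B, 4-aligned)
28..32  -- padding (4B)
32..40  start_time  (8B, 8-aligned)
40..44  pid  (4B, 4-aligned)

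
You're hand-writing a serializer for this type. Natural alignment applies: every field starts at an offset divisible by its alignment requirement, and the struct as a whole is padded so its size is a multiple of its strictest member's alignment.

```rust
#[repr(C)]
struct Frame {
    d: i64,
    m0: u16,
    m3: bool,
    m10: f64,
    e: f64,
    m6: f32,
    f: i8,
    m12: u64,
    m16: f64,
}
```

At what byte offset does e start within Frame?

@0: d [8B, align 8] → 8
@8: m0 [2B, align 2] → 10
@10: m3 [1B, align 1] → 11
+5 pad (align 8)
@16: m10 [8B, align 8] → 24
@24: e [8B, align 8] → 32

24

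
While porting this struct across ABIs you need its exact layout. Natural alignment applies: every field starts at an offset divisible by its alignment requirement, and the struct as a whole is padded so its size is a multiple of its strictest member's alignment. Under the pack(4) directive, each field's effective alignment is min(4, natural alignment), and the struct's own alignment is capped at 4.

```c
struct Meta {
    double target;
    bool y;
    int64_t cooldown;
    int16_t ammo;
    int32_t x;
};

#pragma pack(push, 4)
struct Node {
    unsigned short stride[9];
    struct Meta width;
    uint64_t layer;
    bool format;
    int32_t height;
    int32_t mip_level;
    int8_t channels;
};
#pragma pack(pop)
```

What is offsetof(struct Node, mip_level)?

Meta: 0..8  target  (8B, 8-aligned); 8..9  y  (1B, 1-aligned); 9..16  -- padding (7B); 16..24  cooldown  (8B, 8-aligned); 24..26  ammo  (2B, 2-aligned); 26..28  -- padding (2B); 28..32  x  (4B, 4-aligned); sizeof = 32, alignof = 8
0..18  stride  (18B, 2-aligned)
18..20  -- padding (2B)
20..52  width  (32B, 4-aligned)
52..60  layer  (8B, 4-aligned)
60..61  format  (1B, 1-aligned)
61..64  -- padding (3B)
64..68  height  (4B, 4-aligned)
68..72  mip_level  (4B, 4-aligned)

68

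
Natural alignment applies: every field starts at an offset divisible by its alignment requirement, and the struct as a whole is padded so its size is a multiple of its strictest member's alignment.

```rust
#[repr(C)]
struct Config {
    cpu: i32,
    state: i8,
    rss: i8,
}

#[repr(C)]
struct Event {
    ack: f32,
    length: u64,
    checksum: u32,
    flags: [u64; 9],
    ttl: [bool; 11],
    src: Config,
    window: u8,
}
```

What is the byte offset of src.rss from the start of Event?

Config: 0..4  cpu  (4B, 4-aligned); 4..5  state  (1B, 1-aligned); 5..6  rss  (1B, 1-aligned); 6..8  -- tail padding (2B); sizeof = 8, alignof = 4
0..4  ack  (4B, 4-aligned)
4..8  -- padding (4B)
8..16  length  (8B, 8-aligned)
16..20  checksum  (4B, 4-aligned)
20..24  -- padding (4B)
24..96  flags  (72B, 8-aligned)
96..107  ttl  (11B, 1-aligned)
107..108  -- padding (1B)
108..116  src  (8B, 4-aligned)
within Config: rss at 5
108 + 5 = 113

113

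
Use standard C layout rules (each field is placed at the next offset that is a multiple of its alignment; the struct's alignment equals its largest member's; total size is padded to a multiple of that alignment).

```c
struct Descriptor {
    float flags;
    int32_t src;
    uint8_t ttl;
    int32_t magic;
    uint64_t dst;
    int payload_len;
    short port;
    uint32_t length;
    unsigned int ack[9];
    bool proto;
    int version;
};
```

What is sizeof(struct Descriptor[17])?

@0: flags [4B, align 4] → 4
@4: src [4B, align 4] → 8
@8: ttl [1B, align 1] → 9
+3 pad (align 4)
@12: magic [4B, align 4] → 16
@16: dst [8B, align 8] → 24
@24: payload_len [4B, align 4] → 28
@28: port [2B, align 2] → 30
+2 pad (align 4)
@32: length [4B, align 4] → 36
@36: ack [36B, align 4] → 72
@72: proto [1B, align 1] → 73
+3 pad (align 4)
@76: version [4B, align 4] → 80
size 80, align 8
array of 17: 17 × 80 = 1360

1360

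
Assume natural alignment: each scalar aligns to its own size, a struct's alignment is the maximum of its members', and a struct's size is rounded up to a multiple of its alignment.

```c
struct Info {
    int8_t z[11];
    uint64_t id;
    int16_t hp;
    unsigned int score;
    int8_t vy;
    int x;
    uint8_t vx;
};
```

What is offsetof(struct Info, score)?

28

@0: z [11B, align 1] → 11
+5 pad (align 8)
@16: id [8B, align 8] → 24
@24: hp [2B, align 2] → 26
+2 pad (align 4)
@28: score [4B, align 4] → 32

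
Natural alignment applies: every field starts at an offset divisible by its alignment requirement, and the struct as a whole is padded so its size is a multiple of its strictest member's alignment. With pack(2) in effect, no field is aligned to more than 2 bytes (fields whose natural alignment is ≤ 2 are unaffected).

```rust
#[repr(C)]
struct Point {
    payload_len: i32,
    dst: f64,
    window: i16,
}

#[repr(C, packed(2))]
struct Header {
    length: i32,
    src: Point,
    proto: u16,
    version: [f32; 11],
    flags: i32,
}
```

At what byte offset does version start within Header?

Point: @0: payload_len [4B, align 4] → 4; +4 pad (align 8); @8: dst [8B, align 8] → 16; @16: window [2B, align 2] → 18; +6 tail pad (align 8); size 24, align 8
@0: length [4B, align 2] → 4
@4: src [24B, align 2] → 28
@28: proto [2B, align 2] → 30
@30: version [44B, align 2] → 74

30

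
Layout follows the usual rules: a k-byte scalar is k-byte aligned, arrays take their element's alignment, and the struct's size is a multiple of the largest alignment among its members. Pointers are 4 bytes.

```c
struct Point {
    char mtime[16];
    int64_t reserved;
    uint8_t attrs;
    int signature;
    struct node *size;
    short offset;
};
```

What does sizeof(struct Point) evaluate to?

40

0..16  mtime  (16B, 1-aligned)
16..24  reserved  (8B, 8-aligned)
24..25  attrs  (1B, 1-aligned)
25..28  -- padding (3B)
28..32  signature  (4B, 4-aligned)
32..36  size  (4B, 4-aligned)
36..38  offset  (2B, 2-aligned)
38..40  -- tail padding (2B)
sizeof = 40, alignof = 8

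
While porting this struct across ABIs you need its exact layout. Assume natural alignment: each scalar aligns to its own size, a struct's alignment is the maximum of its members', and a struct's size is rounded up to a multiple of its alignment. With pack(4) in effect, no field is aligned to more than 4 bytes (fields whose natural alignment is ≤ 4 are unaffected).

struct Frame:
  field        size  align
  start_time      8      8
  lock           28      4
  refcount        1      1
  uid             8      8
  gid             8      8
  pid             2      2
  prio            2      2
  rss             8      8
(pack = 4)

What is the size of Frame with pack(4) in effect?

68

start_time at 0 (size 8, align 4) → ends 8
lock at 8 (size 28, align 4) → ends 36
refcount at 36 (size 1, align 1) → ends 37
pad 3 to align 4 for uid
uid at 40 (size 8, align 4) → ends 48
gid at 48 (size 8, align 4) → ends 56
pid at 56 (size 2, align 2) → ends 58
prio at 58 (size 2, align 2) → ends 60
rss at 60 (size 8, align 4) → ends 68
total 68 bytes, alignment 4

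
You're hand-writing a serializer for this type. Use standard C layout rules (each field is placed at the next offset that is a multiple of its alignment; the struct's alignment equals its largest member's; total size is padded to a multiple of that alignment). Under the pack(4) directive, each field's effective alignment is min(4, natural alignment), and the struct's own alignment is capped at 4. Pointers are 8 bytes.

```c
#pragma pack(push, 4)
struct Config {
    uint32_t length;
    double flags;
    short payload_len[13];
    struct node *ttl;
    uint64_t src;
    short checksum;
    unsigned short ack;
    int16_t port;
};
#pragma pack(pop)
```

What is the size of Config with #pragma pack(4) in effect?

0..4  length  (4B, 4-aligned)
4..12  flags  (8B, 4-aligned)
12..38  payload_len  (26B, 2-aligned)
38..40  -- padding (2B)
40..48  ttl  (8B, 4-aligned)
48..56  src  (8B, 4-aligned)
56..58  checksum  (2B, 2-aligned)
58..60  ack  (2B, 2-aligned)
60..62  port  (2B, 2-aligned)
62..64  -- tail padding (2B)
sizeof = 64, alignof = 4

64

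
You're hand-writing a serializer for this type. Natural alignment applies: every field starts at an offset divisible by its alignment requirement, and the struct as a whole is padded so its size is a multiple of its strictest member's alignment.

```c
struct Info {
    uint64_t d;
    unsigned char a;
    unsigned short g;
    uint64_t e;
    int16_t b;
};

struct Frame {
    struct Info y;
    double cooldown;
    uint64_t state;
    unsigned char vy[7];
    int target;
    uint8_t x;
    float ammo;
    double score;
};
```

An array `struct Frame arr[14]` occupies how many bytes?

1120

Info: @0: d [8B, align 8] → 8; @8: a [1B, align 1] → 9; +1 pad (align 2); @10: g [2B, align 2] → 12; +4 pad (align 8); @16: e [8B, align 8] → 24; @24: b [2B, align 2] → 26; +6 tail pad (align 8); size 32, align 8
@0: y [32B, align 8] → 32
@32: cooldown [8B, align 8] → 40
@40: state [8B, align 8] → 48
@48: vy [7B, align 1] → 55
+1 pad (align 4)
@56: target [4B, align 4] → 60
@60: x [1B, align 1] → 61
+3 pad (align 4)
@64: ammo [4B, align 4] → 68
+4 pad (align 8)
@72: score [8B, align 8] → 80
size 80, align 8
array of 14: 14 × 80 = 1120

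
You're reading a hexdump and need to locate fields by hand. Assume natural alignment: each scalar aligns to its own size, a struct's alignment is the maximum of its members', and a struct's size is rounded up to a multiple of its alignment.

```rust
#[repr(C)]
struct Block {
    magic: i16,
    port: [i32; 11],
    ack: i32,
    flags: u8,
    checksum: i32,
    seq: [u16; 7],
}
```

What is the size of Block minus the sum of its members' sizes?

7

0..2  magic  (2B, 2-aligned)
2..4  -- padding (2B)
4..48  port  (44B, 4-aligned)
48..52  ack  (4B, 4-aligned)
52..53  flags  (1B, 1-aligned)
53..56  -- padding (3B)
56..60  checksum  (4B, 4-aligned)
60..74  seq  (14B, 2-aligned)
74..76  -- tail padding (2B)
sizeof = 76, alignof = 4
data bytes 69, size 76 → padding 7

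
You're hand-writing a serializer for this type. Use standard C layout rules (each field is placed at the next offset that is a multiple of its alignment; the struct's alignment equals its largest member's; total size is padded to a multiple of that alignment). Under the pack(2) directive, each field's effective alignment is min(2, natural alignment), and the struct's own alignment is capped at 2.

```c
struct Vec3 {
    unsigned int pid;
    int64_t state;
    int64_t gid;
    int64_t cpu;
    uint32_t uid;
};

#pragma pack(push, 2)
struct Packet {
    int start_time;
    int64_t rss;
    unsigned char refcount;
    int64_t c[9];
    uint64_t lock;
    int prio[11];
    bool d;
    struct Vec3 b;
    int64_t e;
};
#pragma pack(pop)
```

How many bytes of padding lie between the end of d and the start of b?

1

Vec3: @0: pid [4B, align 4] → 4; +4 pad (align 8); @8: state [8B, align 8] → 16; @16: gid [8B, align 8] → 24; @24: cpu [8B, align 8] → 32; @32: uid [4B, align 4] → 36; +4 tail pad (align 8); size 40, align 8
@0: start_time [4B, align 2] → 4
@4: rss [8B, align 2] → 12
@12: refcount [1B, align 1] → 13
+1 pad (align 2)
@14: c [72B, align 2] → 86
@86: lock [8B, align 2] → 94
@94: prio [44B, align 2] → 138
@138: d [1B, align 1] → 139
+1 pad (align 2)
@140: b [40B, align 2] → 180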